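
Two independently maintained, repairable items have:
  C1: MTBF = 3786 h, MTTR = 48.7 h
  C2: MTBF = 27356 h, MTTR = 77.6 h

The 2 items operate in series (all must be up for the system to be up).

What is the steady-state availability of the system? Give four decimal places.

0.9845

A(C1) = MTBF/(MTBF+MTTR) = 3786/(3786+48.7) = 0.987300
A(C2) = MTBF/(MTBF+MTTR) = 27356/(27356+77.6) = 0.997171
Series availability: 0.987300 × 0.997171 = 0.9845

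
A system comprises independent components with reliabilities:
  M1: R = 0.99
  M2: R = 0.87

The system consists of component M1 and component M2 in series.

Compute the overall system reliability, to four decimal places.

Series (M1 and M2): 0.990000 × 0.870000 = 0.8613

0.8613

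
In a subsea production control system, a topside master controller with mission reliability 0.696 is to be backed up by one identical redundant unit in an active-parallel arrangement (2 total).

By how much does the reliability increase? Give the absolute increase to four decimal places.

R_before = 0.696
R_after = 1 − (1 − 0.696)^2 = 0.9076
ΔR = 0.9076 − 0.696 = 0.2116

0.2116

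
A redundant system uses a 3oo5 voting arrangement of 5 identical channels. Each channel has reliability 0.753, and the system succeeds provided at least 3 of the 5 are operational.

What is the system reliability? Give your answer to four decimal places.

0.8996

R = Σ_{i=3}^{5} C(5,i) p^i (1−p)^{5−i} with p = 0.753
C(5,3)·0.753^3·0.247^2 = 0.260483
C(5,4)·0.753^4·0.247^1 = 0.397052
C(5,5)·0.753^5·0.247^0 = 0.242089
Sum = 0.8996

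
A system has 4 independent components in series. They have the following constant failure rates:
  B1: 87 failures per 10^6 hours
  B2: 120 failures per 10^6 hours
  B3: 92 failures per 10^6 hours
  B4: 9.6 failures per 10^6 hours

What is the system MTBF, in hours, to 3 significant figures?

Series of exponential components: λ_sys = Σ λ_i
λ_sys = 0.000087 + 0.00012 + 0.000092 + 0.0000096 = 3.0860e-04 /h
MTBF = 1 / λ_sys = 3240 h

3240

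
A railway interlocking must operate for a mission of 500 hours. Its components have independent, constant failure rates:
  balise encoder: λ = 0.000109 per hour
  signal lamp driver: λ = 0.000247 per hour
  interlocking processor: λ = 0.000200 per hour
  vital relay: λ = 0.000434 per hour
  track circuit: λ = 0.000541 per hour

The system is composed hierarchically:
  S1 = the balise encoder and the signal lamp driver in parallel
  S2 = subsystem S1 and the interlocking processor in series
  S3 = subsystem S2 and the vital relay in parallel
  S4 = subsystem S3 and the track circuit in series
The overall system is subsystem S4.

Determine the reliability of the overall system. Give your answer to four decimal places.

0.7480

R(balise encoder) = exp(−0.000109 × 500) = 0.946959
R(signal lamp driver) = exp(−0.000247 × 500) = 0.883822
R(interlocking processor) = exp(−0.000200 × 500) = 0.904837
R(vital relay) = exp(−0.000434 × 500) = 0.804930
R(track circuit) = exp(−0.000541 × 500) = 0.762998
Parallel (balise encoder and signal lamp driver): 1 − (1 − 0.946959)(1 − 0.883822) = 0.993838
Series ([0.993838] and interlocking processor): 0.993838 × 0.904837 = 0.899261
Parallel ([0.899261] and vital relay): 1 − (1 − 0.899261)(1 − 0.804930) = 0.980349
Series ([0.980349] and track circuit): 0.980349 × 0.762998 = 0.7480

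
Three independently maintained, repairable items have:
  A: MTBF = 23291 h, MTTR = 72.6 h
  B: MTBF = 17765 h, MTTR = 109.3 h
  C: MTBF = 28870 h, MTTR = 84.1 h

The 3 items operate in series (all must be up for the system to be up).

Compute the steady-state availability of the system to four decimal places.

0.9879

A(A) = MTBF/(MTBF+MTTR) = 23291/(23291+72.6) = 0.996893
A(B) = MTBF/(MTBF+MTTR) = 17765/(17765+109.3) = 0.993885
A(C) = MTBF/(MTBF+MTTR) = 28870/(28870+84.1) = 0.997095
Series availability: 0.996893 × 0.993885 × 0.997095 = 0.9879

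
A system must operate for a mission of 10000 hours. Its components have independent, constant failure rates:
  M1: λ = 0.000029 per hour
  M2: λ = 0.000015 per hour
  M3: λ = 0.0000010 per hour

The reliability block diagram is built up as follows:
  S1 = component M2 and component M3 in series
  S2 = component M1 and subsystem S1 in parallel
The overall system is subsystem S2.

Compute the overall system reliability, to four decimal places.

R(M1) = exp(−0.000029 × 10000) = 0.748264
R(M2) = exp(−0.000015 × 10000) = 0.860708
R(M3) = exp(−0.0000010 × 10000) = 0.990050
Series (M2 and M3): 0.860708 × 0.990050 = 0.852144
Parallel (M1 and [0.852144]): 1 − (1 − 0.748264)(1 − 0.852144) = 0.9628

0.9628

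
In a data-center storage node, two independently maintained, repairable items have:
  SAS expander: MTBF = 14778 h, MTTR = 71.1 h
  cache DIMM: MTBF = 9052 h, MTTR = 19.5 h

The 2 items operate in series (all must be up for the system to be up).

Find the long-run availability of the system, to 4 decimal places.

0.9931

A(SAS expander) = MTBF/(MTBF+MTTR) = 14778/(14778+71.1) = 0.995212
A(cache DIMM) = MTBF/(MTBF+MTTR) = 9052/(9052+19.5) = 0.997850
Series availability: 0.995212 × 0.997850 = 0.9931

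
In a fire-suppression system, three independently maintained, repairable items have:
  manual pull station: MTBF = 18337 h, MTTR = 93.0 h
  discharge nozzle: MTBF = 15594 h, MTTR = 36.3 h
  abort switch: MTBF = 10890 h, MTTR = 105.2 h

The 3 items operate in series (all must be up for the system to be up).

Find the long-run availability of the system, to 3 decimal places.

A(manual pull station) = MTBF/(MTBF+MTTR) = 18337/(18337+93.0) = 0.994954
A(discharge nozzle) = MTBF/(MTBF+MTTR) = 15594/(15594+36.3) = 0.997678
A(abort switch) = MTBF/(MTBF+MTTR) = 10890/(10890+105.2) = 0.990432
Series availability: 0.994954 × 0.997678 × 0.990432 = 0.983

0.983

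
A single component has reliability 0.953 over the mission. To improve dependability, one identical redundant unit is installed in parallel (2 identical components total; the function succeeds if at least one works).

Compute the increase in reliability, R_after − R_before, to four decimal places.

0.0448

R_before = 0.953
R_after = 1 − (1 − 0.953)^2 = 0.9978
ΔR = 0.9978 − 0.953 = 0.0448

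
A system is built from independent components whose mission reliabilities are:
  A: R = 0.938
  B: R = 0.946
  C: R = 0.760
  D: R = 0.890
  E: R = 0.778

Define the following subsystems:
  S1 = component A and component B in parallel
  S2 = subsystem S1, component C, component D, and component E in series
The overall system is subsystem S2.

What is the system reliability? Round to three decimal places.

0.524

Parallel (A and B): 1 − (1 − 0.93800)(1 − 0.94600) = 0.99665
Series ([0.99665], C, D, and E): 0.99665 × 0.76000 × 0.89000 × 0.77800 = 0.524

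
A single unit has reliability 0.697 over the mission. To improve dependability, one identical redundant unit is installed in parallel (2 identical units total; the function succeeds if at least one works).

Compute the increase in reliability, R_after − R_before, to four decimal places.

R_before = 0.697
R_after = 1 − (1 − 0.697)^2 = 0.9082
ΔR = 0.9082 − 0.697 = 0.2112

0.2112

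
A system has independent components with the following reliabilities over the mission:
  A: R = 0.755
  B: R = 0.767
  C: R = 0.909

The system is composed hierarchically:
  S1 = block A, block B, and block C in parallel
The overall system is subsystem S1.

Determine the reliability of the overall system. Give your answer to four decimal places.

0.9948

Parallel (A, B, and C): 1 − (1 − 0.755000)(1 − 0.767000)(1 − 0.909000) = 0.9948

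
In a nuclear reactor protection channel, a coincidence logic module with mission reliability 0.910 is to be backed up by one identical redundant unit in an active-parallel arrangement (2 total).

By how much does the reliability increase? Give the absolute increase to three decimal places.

R_before = 0.910
R_after = 1 − (1 − 0.910)^2 = 0.992
ΔR = 0.992 − 0.910 = 0.082

0.082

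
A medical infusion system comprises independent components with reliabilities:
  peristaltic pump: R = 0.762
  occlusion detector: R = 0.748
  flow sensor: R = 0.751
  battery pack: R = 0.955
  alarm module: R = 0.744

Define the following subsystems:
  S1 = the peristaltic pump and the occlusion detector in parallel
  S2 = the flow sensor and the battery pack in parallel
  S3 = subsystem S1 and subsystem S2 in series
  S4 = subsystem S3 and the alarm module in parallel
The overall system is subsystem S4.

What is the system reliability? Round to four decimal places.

0.9819

Parallel (peristaltic pump and occlusion detector): 1 − (1 − 0.762000)(1 − 0.748000) = 0.940024
Parallel (flow sensor and battery pack): 1 − (1 − 0.751000)(1 − 0.955000) = 0.988795
Series ([0.940024] and [0.988795]): 0.940024 × 0.988795 = 0.929491
Parallel ([0.929491] and alarm module): 1 − (1 − 0.929491)(1 − 0.744000) = 0.9819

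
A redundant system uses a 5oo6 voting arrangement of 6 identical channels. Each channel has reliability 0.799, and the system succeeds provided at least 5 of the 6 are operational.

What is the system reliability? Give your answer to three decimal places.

0.653

R = Σ_{i=5}^{6} C(6,i) p^i (1−p)^{6−i} with p = 0.799
C(6,5)·0.799^5·0.201^1 = 0.39272
C(6,6)·0.799^6·0.201^0 = 0.26018
Sum = 0.653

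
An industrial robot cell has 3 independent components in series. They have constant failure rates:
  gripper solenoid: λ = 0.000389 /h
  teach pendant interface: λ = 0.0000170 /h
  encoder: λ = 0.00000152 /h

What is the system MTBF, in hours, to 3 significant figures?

Series of exponential components: λ_sys = Σ λ_i
λ_sys = 0.000389 + 0.0000170 + 0.00000152 = 4.0752e-04 /h
MTBF = 1 / λ_sys = 2450 h

2450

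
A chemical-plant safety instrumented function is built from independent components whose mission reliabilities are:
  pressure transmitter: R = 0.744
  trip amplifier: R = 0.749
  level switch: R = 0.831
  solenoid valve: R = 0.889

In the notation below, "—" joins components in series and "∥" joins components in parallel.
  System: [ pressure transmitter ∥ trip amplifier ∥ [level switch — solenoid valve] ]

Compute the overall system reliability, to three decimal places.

0.983

Series (level switch and solenoid valve): 0.83100 × 0.88900 = 0.73876
Parallel (pressure transmitter, trip amplifier, and [0.73876]): 1 − (1 − 0.74400)(1 − 0.74900)(1 − 0.73876) = 0.983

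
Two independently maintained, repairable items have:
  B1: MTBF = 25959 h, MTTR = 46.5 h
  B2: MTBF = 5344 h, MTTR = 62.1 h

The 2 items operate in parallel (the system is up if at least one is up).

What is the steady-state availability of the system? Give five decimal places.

A(B1) = MTBF/(MTBF+MTTR) = 25959/(25959+46.5) = 0.998212
A(B2) = MTBF/(MTBF+MTTR) = 5344/(5344+62.1) = 0.988513
Parallel availability: 1 − (1 − 0.998212)(1 − 0.988513) = 0.99998

0.99998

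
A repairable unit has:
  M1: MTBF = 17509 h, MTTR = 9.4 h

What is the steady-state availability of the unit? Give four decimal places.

0.9995

A(M1) = MTBF/(MTBF+MTTR) = 17509/(17509+9.4) = 0.9995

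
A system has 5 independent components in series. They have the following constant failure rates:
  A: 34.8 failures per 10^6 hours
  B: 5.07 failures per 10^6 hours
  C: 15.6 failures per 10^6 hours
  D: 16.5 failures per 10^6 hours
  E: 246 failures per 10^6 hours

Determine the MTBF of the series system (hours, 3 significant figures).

Series of exponential components: λ_sys = Σ λ_i
λ_sys = 0.0000348 + 0.00000507 + 0.0000156 + 0.0000165 + 0.000246 = 3.1797e-04 /h
MTBF = 1 / λ_sys = 3140 h

3140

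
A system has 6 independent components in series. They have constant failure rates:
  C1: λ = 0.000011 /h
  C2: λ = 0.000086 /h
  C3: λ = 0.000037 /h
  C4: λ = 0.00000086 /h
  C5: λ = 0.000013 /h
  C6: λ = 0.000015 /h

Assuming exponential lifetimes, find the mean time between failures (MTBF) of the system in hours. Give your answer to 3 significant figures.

6140

Series of exponential components: λ_sys = Σ λ_i
λ_sys = 0.000011 + 0.000086 + 0.000037 + 0.00000086 + 0.000013 + 0.000015 = 1.6286e-04 /h
MTBF = 1 / λ_sys = 6140 h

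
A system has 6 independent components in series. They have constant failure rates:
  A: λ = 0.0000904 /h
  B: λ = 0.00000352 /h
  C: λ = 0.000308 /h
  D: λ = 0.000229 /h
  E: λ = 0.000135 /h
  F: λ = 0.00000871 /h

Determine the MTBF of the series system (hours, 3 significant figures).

1290

Series of exponential components: λ_sys = Σ λ_i
λ_sys = 0.0000904 + 0.00000352 + 0.000308 + 0.000229 + 0.000135 + 0.00000871 = 7.7463e-04 /h
MTBF = 1 / λ_sys = 1290 h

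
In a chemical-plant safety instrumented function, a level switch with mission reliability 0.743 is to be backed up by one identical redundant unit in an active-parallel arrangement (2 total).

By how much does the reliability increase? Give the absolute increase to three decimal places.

0.191

R_before = 0.743
R_after = 1 − (1 − 0.743)^2 = 0.934
ΔR = 0.934 − 0.743 = 0.191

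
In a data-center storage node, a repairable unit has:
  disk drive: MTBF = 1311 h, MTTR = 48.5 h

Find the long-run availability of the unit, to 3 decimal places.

A(disk drive) = MTBF/(MTBF+MTTR) = 1311/(1311+48.5) = 0.964

0.964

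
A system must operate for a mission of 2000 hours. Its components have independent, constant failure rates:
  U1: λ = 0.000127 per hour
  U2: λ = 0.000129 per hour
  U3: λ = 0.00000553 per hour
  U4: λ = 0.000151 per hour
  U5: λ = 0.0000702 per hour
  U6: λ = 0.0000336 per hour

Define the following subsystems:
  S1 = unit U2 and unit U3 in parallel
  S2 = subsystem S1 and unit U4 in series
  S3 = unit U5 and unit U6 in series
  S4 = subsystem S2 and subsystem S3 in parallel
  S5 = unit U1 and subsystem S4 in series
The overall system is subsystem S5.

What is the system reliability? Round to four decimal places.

R(U1) = exp(−0.000127 × 2000) = 0.775692
R(U2) = exp(−0.000129 × 2000) = 0.772595
R(U3) = exp(−0.00000553 × 2000) = 0.989001
R(U4) = exp(−0.000151 × 2000) = 0.739338
R(U5) = exp(−0.0000702 × 2000) = 0.869011
R(U6) = exp(−0.0000336 × 2000) = 0.935008
Parallel (U2 and U3): 1 − (1 − 0.772595)(1 − 0.989001) = 0.997499
Series ([0.997499] and U4): 0.997499 × 0.739338 = 0.737489
Series (U5 and U6): 0.869011 × 0.935008 = 0.812532
Parallel ([0.737489] and [0.812532]): 1 − (1 − 0.737489)(1 − 0.812532) = 0.950788
Series (U1 and [0.950788]): 0.775692 × 0.950788 = 0.7375

0.7375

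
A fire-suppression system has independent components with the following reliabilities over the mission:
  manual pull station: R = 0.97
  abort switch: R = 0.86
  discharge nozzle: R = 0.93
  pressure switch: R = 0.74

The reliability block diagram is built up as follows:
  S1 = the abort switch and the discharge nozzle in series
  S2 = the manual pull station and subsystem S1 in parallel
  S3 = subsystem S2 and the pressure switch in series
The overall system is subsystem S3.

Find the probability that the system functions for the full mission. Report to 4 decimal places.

Series (abort switch and discharge nozzle): 0.860000 × 0.930000 = 0.799800
Parallel (manual pull station and [0.799800]): 1 − (1 − 0.970000)(1 − 0.799800) = 0.993994
Series ([0.993994] and pressure switch): 0.993994 × 0.740000 = 0.7356

0.7356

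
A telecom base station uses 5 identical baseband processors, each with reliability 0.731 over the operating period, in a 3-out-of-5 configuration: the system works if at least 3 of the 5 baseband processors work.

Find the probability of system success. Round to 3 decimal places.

0.875

R = Σ_{i=3}^{5} C(5,i) p^i (1−p)^{5−i} with p = 0.731
C(5,3)·0.731^3·0.269^2 = 0.28266
C(5,4)·0.731^4·0.269^1 = 0.38405
C(5,5)·0.731^5·0.269^0 = 0.20873
Sum = 0.875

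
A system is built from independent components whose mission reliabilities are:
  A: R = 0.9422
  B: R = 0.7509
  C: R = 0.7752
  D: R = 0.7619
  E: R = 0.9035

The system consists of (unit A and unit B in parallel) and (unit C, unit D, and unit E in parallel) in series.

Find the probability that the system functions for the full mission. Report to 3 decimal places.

Parallel (A and B): 1 − (1 − 0.94220)(1 − 0.75090) = 0.98560
Parallel (C, D, and E): 1 − (1 − 0.77520)(1 − 0.76190)(1 − 0.90350) = 0.99483
Series ([0.98560] and [0.99483]): 0.98560 × 0.99483 = 0.981

0.981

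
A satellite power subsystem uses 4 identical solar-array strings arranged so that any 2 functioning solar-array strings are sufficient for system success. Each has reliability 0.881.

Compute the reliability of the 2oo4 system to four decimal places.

R = Σ_{i=2}^{4} C(4,i) p^i (1−p)^{4−i} with p = 0.881
C(4,2)·0.881^2·0.119^2 = 0.065947
C(4,3)·0.881^3·0.119^1 = 0.325488
C(4,4)·0.881^4·0.119^0 = 0.602426
Sum = 0.9939

0.9939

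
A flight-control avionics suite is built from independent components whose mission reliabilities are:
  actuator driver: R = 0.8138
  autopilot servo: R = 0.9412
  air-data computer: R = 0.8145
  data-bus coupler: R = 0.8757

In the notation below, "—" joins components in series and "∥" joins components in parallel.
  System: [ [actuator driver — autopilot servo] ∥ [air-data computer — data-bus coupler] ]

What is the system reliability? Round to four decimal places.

0.9329

Series (actuator driver and autopilot servo): 0.813800 × 0.941200 = 0.765949
Series (air-data computer and data-bus coupler): 0.814500 × 0.875700 = 0.713258
Parallel ([0.765949] and [0.713258]): 1 − (1 − 0.765949)(1 − 0.713258) = 0.9329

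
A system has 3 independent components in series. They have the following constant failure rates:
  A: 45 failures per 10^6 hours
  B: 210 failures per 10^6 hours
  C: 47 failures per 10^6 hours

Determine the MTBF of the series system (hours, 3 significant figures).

Series of exponential components: λ_sys = Σ λ_i
λ_sys = 0.000045 + 0.00021 + 0.000047 = 3.0200e-04 /h
MTBF = 1 / λ_sys = 3310 h

3310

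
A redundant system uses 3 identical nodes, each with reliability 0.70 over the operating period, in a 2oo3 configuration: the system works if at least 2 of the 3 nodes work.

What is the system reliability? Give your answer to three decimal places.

R = Σ_{i=2}^{3} C(3,i) p^i (1−p)^{3−i} with p = 0.70
C(3,2)·0.70^2·0.30^1 = 0.44100
C(3,3)·0.70^3·0.30^0 = 0.34300
Sum = 0.784

0.784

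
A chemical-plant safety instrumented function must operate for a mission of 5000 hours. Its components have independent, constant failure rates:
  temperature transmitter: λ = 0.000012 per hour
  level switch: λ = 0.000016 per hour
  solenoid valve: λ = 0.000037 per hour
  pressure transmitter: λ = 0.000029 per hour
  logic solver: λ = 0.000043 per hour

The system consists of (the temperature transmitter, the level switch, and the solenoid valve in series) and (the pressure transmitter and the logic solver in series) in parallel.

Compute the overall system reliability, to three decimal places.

0.916

R(temperature transmitter) = exp(−0.000012 × 5000) = 0.94176
R(level switch) = exp(−0.000016 × 5000) = 0.92312
R(solenoid valve) = exp(−0.000037 × 5000) = 0.83110
R(pressure transmitter) = exp(−0.000029 × 5000) = 0.86502
R(logic solver) = exp(−0.000043 × 5000) = 0.80654
Series (temperature transmitter, level switch, and solenoid valve): 0.94176 × 0.92312 × 0.83110 = 0.72252
Series (pressure transmitter and logic solver): 0.86502 × 0.80654 = 0.69767
Parallel ([0.72252] and [0.69767]): 1 − (1 − 0.72252)(1 − 0.69767) = 0.916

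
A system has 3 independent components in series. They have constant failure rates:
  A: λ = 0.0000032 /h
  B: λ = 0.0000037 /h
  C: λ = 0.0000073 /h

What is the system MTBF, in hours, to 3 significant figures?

Series of exponential components: λ_sys = Σ λ_i
λ_sys = 0.0000032 + 0.0000037 + 0.0000073 = 1.4200e-05 /h
MTBF = 1 / λ_sys = 70400 h

70400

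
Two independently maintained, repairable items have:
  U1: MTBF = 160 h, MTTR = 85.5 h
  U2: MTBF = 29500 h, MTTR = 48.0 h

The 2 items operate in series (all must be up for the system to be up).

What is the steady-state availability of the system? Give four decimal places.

A(U1) = MTBF/(MTBF+MTTR) = 160/(160+85.5) = 0.651731
A(U2) = MTBF/(MTBF+MTTR) = 29500/(29500+48.0) = 0.998376
Series availability: 0.651731 × 0.998376 = 0.6507

0.6507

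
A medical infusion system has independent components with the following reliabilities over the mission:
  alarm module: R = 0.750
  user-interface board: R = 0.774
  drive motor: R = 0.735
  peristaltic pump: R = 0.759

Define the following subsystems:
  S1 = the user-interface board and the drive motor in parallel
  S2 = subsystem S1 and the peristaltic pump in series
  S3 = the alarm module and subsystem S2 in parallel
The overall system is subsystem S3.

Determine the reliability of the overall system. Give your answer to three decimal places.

0.928

Parallel (user-interface board and drive motor): 1 − (1 − 0.77400)(1 − 0.73500) = 0.94011
Series ([0.94011] and peristaltic pump): 0.94011 × 0.75900 = 0.71354
Parallel (alarm module and [0.71354]): 1 − (1 − 0.75000)(1 − 0.71354) = 0.928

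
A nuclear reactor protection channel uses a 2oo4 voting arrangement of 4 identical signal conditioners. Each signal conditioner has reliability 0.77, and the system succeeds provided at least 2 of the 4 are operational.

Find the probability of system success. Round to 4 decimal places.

0.9597

R = Σ_{i=2}^{4} C(4,i) p^i (1−p)^{4−i} with p = 0.77
C(4,2)·0.77^2·0.23^2 = 0.188186
C(4,3)·0.77^3·0.23^1 = 0.420010
C(4,4)·0.77^4·0.23^0 = 0.351530
Sum = 0.9597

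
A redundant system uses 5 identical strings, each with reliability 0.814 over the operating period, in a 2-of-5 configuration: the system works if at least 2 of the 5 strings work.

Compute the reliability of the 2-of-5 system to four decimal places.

R = Σ_{i=2}^{5} C(5,i) p^i (1−p)^{5−i} with p = 0.814
C(5,2)·0.814^2·0.186^3 = 0.042637
C(5,3)·0.814^3·0.186^2 = 0.186595
C(5,4)·0.814^4·0.186^1 = 0.408301
C(5,5)·0.814^5·0.186^0 = 0.357373
Sum = 0.9949

0.9949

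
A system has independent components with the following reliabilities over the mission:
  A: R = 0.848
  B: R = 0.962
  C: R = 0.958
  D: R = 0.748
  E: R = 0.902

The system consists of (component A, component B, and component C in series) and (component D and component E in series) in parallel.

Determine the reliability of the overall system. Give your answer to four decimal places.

Series (A, B, and C): 0.848000 × 0.962000 × 0.958000 = 0.781513
Series (D and E): 0.748000 × 0.902000 = 0.674696
Parallel ([0.781513] and [0.674696]): 1 − (1 − 0.781513)(1 − 0.674696) = 0.9289

0.9289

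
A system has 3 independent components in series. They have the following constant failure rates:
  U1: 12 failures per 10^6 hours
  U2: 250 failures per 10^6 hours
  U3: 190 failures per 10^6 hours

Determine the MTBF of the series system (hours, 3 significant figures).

Series of exponential components: λ_sys = Σ λ_i
λ_sys = 0.000012 + 0.00025 + 0.00019 = 4.5200e-04 /h
MTBF = 1 / λ_sys = 2210 h

2210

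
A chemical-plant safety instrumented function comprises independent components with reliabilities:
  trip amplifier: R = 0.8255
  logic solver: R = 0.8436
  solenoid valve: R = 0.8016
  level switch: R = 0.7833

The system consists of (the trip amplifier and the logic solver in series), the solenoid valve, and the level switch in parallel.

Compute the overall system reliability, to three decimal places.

Series (trip amplifier and logic solver): 0.82550 × 0.84360 = 0.69639
Parallel ([0.69639], solenoid valve, and level switch): 1 − (1 − 0.69639)(1 − 0.80160)(1 − 0.78330) = 0.987

0.987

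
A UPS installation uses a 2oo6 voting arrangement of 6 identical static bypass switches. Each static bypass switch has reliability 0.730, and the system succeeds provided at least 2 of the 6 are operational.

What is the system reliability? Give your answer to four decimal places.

0.9933

R = Σ_{i=2}^{6} C(6,i) p^i (1−p)^{6−i} with p = 0.730
C(6,2)·0.730^2·0.270^4 = 0.042481
C(6,3)·0.730^3·0.270^3 = 0.153140
C(6,4)·0.730^4·0.270^2 = 0.310535
C(6,5)·0.730^5·0.270^1 = 0.335838
C(6,6)·0.730^6·0.270^0 = 0.151334
Sum = 0.9933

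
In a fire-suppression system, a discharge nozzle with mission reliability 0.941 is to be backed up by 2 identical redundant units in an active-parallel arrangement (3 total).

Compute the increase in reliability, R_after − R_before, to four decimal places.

0.0588

R_before = 0.941
R_after = 1 − (1 − 0.941)^3 = 0.9998
ΔR = 0.9998 − 0.941 = 0.0588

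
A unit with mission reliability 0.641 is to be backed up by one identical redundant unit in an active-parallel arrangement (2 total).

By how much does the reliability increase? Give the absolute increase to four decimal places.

R_before = 0.641
R_after = 1 − (1 − 0.641)^2 = 0.8711
ΔR = 0.8711 − 0.641 = 0.2301

0.2301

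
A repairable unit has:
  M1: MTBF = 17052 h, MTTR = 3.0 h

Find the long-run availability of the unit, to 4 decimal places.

A(M1) = MTBF/(MTBF+MTTR) = 17052/(17052+3.0) = 0.9998

0.9998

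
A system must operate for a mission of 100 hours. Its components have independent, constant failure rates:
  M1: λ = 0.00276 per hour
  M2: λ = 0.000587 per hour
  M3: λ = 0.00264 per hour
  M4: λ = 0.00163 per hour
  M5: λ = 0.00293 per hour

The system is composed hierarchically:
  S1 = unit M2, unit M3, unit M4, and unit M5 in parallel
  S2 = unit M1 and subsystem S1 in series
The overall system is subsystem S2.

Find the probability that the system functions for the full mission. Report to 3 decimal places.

R(M1) = exp(−0.00276 × 100) = 0.75881
R(M2) = exp(−0.000587 × 100) = 0.94299
R(M3) = exp(−0.00264 × 100) = 0.76797
R(M4) = exp(−0.00163 × 100) = 0.84959
R(M5) = exp(−0.00293 × 100) = 0.74602
Parallel (M2, M3, M4, and M5): 1 − (1 − 0.94299)(1 − 0.76797)(1 − 0.84959)(1 − 0.74602) = 0.99949
Series (M1 and [0.99949]): 0.75881 × 0.99949 = 0.758

0.758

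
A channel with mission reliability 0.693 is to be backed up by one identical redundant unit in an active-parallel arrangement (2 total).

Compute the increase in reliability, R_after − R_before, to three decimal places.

R_before = 0.693
R_after = 1 − (1 − 0.693)^2 = 0.906
ΔR = 0.906 − 0.693 = 0.213

0.213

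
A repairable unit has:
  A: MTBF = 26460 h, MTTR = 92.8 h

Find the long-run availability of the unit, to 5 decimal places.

A(A) = MTBF/(MTBF+MTTR) = 26460/(26460+92.8) = 0.99651

0.99651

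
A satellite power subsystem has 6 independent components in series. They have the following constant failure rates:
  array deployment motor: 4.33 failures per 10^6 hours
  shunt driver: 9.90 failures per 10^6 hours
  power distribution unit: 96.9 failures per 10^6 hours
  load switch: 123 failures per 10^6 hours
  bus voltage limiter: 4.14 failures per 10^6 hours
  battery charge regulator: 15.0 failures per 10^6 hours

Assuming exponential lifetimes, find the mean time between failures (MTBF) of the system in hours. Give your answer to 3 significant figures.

3950

Series of exponential components: λ_sys = Σ λ_i
λ_sys = 0.00000433 + 0.00000990 + 0.0000969 + 0.000123 + 0.00000414 + 0.0000150 = 2.5327e-04 /h
MTBF = 1 / λ_sys = 3950 h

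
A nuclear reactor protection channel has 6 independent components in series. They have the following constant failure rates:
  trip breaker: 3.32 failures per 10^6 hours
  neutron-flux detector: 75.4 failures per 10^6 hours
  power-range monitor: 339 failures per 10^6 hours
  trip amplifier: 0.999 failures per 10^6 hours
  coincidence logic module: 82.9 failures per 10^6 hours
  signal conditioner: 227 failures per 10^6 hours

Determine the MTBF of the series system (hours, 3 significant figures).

Series of exponential components: λ_sys = Σ λ_i
λ_sys = 0.00000332 + 0.0000754 + 0.000339 + 0.000000999 + 0.0000829 + 0.000227 = 7.2862e-04 /h
MTBF = 1 / λ_sys = 1370 h

1370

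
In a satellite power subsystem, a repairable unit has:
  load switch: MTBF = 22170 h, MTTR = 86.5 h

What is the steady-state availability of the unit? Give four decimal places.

A(load switch) = MTBF/(MTBF+MTTR) = 22170/(22170+86.5) = 0.9961

0.9961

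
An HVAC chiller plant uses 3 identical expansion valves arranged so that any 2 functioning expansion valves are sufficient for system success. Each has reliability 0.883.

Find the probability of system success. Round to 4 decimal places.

R = Σ_{i=2}^{3} C(3,i) p^i (1−p)^{3−i} with p = 0.883
C(3,2)·0.883^2·0.117^1 = 0.273671
C(3,3)·0.883^3·0.117^0 = 0.688465
Sum = 0.9621

0.9621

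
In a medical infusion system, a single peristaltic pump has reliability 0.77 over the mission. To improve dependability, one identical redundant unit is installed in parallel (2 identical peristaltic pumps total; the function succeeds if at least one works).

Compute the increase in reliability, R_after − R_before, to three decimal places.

R_before = 0.77
R_after = 1 − (1 − 0.77)^2 = 0.947
ΔR = 0.947 − 0.77 = 0.177

0.177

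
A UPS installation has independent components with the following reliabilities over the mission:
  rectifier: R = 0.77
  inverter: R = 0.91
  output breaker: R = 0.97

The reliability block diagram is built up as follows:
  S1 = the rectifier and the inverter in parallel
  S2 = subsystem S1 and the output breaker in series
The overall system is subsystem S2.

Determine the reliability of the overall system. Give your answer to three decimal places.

0.950

Parallel (rectifier and inverter): 1 − (1 − 0.77000)(1 − 0.91000) = 0.97930
Series ([0.97930] and output breaker): 0.97930 × 0.97000 = 0.950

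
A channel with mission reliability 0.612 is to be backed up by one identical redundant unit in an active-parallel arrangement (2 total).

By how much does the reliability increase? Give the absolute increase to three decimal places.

R_before = 0.612
R_after = 1 − (1 − 0.612)^2 = 0.849
ΔR = 0.849 − 0.612 = 0.237

0.237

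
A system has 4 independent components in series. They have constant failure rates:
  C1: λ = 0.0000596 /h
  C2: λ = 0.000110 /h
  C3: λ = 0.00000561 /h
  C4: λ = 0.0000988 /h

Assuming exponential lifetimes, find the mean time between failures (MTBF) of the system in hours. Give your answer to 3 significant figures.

Series of exponential components: λ_sys = Σ λ_i
λ_sys = 0.0000596 + 0.000110 + 0.00000561 + 0.0000988 = 2.7401e-04 /h
MTBF = 1 / λ_sys = 3650 h

3650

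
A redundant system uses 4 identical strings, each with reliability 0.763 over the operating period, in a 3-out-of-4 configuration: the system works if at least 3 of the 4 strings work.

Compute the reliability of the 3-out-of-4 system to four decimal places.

R = Σ_{i=3}^{4} C(4,i) p^i (1−p)^{4−i} with p = 0.763
C(4,3)·0.763^3·0.237^1 = 0.421097
C(4,4)·0.763^4·0.237^0 = 0.338921
Sum = 0.7600

0.7600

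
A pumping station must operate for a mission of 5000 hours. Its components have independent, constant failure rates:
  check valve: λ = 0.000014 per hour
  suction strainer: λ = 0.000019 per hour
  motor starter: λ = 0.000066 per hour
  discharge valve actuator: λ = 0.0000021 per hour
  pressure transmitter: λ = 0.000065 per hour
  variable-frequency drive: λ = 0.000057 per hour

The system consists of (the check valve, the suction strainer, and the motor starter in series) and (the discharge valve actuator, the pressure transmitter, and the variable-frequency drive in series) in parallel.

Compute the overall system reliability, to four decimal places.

R(check valve) = exp(−0.000014 × 5000) = 0.932394
R(suction strainer) = exp(−0.000019 × 5000) = 0.909373
R(motor starter) = exp(−0.000066 × 5000) = 0.718924
R(discharge valve actuator) = exp(−0.0000021 × 5000) = 0.989555
R(pressure transmitter) = exp(−0.000065 × 5000) = 0.722527
R(variable-frequency drive) = exp(−0.000057 × 5000) = 0.752014
Series (check valve, suction strainer, and motor starter): 0.932394 × 0.909373 × 0.718924 = 0.609571
Series (discharge valve actuator, pressure transmitter, and variable-frequency drive): 0.989555 × 0.722527 × 0.752014 = 0.537675
Parallel ([0.609571] and [0.537675]): 1 − (1 − 0.609571)(1 − 0.537675) = 0.8195

0.8195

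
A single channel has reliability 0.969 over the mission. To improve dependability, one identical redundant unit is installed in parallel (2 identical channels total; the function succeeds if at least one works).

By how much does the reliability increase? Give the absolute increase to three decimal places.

R_before = 0.969
R_after = 1 − (1 − 0.969)^2 = 0.999
ΔR = 0.999 − 0.969 = 0.030

0.030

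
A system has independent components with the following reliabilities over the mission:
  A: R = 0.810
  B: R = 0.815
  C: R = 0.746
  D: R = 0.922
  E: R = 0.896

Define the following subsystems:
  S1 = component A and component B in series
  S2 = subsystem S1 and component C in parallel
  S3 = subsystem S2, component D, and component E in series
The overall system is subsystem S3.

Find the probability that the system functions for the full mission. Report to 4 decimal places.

Series (A and B): 0.810000 × 0.815000 = 0.660150
Parallel ([0.660150] and C): 1 − (1 − 0.660150)(1 − 0.746000) = 0.913678
Series ([0.913678], D, and E): 0.913678 × 0.922000 × 0.896000 = 0.7548

0.7548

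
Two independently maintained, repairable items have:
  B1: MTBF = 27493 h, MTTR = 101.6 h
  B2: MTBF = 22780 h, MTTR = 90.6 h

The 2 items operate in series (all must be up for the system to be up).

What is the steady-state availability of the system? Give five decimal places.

0.99237

A(B1) = MTBF/(MTBF+MTTR) = 27493/(27493+101.6) = 0.996318
A(B2) = MTBF/(MTBF+MTTR) = 22780/(22780+90.6) = 0.996039
Series availability: 0.996318 × 0.996039 = 0.99237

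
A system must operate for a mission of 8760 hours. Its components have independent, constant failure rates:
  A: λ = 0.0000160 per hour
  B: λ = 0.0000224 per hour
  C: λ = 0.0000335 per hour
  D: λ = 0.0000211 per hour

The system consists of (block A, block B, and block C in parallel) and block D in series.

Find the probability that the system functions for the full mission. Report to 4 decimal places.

0.8263

R(A) = exp(−0.0000160 × 8760) = 0.869219
R(B) = exp(−0.0000224 × 8760) = 0.821828
R(C) = exp(−0.0000335 × 8760) = 0.745679
R(D) = exp(−0.0000211 × 8760) = 0.831241
Parallel (A, B, and C): 1 − (1 − 0.869219)(1 − 0.821828)(1 − 0.745679) = 0.994074
Series ([0.994074] and D): 0.994074 × 0.831241 = 0.8263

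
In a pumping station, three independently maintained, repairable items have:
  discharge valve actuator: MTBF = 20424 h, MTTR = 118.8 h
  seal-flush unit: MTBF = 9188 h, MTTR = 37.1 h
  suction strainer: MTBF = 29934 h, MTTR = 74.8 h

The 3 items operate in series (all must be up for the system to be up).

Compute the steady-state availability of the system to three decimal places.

A(discharge valve actuator) = MTBF/(MTBF+MTTR) = 20424/(20424+118.8) = 0.994217
A(seal-flush unit) = MTBF/(MTBF+MTTR) = 9188/(9188+37.1) = 0.995978
A(suction strainer) = MTBF/(MTBF+MTTR) = 29934/(29934+74.8) = 0.997507
Series availability: 0.994217 × 0.995978 × 0.997507 = 0.988

0.988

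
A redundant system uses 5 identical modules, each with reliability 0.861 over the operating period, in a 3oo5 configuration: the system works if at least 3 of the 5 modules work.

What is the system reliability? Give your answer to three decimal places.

0.978

R = Σ_{i=3}^{5} C(5,i) p^i (1−p)^{5−i} with p = 0.861
C(5,3)·0.861^3·0.139^2 = 0.12332
C(5,4)·0.861^4·0.139^1 = 0.38194
C(5,5)·0.861^5·0.139^0 = 0.47317
Sum = 0.978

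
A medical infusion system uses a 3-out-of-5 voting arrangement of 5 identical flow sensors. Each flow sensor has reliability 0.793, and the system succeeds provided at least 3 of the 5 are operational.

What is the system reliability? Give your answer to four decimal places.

0.9366

R = Σ_{i=3}^{5} C(5,i) p^i (1−p)^{5−i} with p = 0.793
C(5,3)·0.793^3·0.207^2 = 0.213678
C(5,4)·0.793^4·0.207^1 = 0.409292
C(5,5)·0.793^5·0.207^0 = 0.313593
Sum = 0.9366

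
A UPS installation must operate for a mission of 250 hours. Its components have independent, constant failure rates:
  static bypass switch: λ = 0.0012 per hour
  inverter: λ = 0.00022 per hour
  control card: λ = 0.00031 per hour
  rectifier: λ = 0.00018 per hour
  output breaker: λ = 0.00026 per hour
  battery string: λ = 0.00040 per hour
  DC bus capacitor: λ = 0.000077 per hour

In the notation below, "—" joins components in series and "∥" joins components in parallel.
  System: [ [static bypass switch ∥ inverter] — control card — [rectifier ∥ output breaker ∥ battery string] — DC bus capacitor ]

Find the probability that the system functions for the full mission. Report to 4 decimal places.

R(static bypass switch) = exp(−0.0012 × 250) = 0.740818
R(inverter) = exp(−0.00022 × 250) = 0.946485
R(control card) = exp(−0.00031 × 250) = 0.925427
R(rectifier) = exp(−0.00018 × 250) = 0.955997
R(output breaker) = exp(−0.00026 × 250) = 0.937067
R(battery string) = exp(−0.00040 × 250) = 0.904837
R(DC bus capacitor) = exp(−0.000077 × 250) = 0.980934
Parallel (static bypass switch and inverter): 1 − (1 − 0.740818)(1 − 0.946485) = 0.986130
Parallel (rectifier, output breaker, and battery string): 1 − (1 − 0.955997)(1 − 0.937067)(1 − 0.904837) = 0.999736
Series ([0.986130], control card, [0.999736], and DC bus capacitor): 0.986130 × 0.925427 × 0.999736 × 0.980934 = 0.8950

0.8950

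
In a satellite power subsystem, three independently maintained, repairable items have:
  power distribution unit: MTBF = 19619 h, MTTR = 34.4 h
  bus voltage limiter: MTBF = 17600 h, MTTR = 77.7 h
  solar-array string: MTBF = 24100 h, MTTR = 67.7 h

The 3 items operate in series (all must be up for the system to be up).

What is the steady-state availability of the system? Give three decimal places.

A(power distribution unit) = MTBF/(MTBF+MTTR) = 19619/(19619+34.4) = 0.998250
A(bus voltage limiter) = MTBF/(MTBF+MTTR) = 17600/(17600+77.7) = 0.995605
A(solar-array string) = MTBF/(MTBF+MTTR) = 24100/(24100+67.7) = 0.997199
Series availability: 0.998250 × 0.995605 × 0.997199 = 0.991

0.991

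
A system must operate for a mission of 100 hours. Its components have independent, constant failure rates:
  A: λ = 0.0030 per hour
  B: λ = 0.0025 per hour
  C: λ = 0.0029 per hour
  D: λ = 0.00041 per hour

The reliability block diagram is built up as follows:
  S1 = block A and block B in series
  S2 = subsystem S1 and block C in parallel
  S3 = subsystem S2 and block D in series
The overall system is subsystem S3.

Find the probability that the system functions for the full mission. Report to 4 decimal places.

R(A) = exp(−0.0030 × 100) = 0.740818
R(B) = exp(−0.0025 × 100) = 0.778801
R(C) = exp(−0.0029 × 100) = 0.748264
R(D) = exp(−0.00041 × 100) = 0.959829
Series (A and B): 0.740818 × 0.778801 = 0.576950
Parallel ([0.576950] and C): 1 − (1 − 0.576950)(1 − 0.748264) = 0.893503
Series ([0.893503] and D): 0.893503 × 0.959829 = 0.8576

0.8576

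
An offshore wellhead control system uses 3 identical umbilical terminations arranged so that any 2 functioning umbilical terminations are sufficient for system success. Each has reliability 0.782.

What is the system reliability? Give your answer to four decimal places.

R = Σ_{i=2}^{3} C(3,i) p^i (1−p)^{3−i} with p = 0.782
C(3,2)·0.782^2·0.218^1 = 0.399937
C(3,3)·0.782^3·0.218^0 = 0.478212
Sum = 0.8781

0.8781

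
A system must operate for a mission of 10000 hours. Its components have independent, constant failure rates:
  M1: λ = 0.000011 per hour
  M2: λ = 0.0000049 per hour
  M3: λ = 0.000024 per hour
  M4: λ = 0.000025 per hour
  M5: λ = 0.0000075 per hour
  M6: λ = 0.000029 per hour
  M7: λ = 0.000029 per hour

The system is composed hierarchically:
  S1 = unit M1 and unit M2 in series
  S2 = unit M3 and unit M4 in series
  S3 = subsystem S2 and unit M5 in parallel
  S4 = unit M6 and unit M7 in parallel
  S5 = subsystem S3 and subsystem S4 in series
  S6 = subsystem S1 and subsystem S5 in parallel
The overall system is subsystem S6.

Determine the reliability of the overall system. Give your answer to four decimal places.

0.9868

R(M1) = exp(−0.000011 × 10000) = 0.895834
R(M2) = exp(−0.0000049 × 10000) = 0.952181
R(M3) = exp(−0.000024 × 10000) = 0.786628
R(M4) = exp(−0.000025 × 10000) = 0.778801
R(M5) = exp(−0.0000075 × 10000) = 0.927743
R(M6) = exp(−0.000029 × 10000) = 0.748264
R(M7) = exp(−0.000029 × 10000) = 0.748264
Series (M1 and M2): 0.895834 × 0.952181 = 0.852996
Series (M3 and M4): 0.786628 × 0.778801 = 0.612627
Parallel ([0.612627] and M5): 1 − (1 − 0.612627)(1 − 0.927743) = 0.972010
Parallel (M6 and M7): 1 − (1 − 0.748264)(1 − 0.748264) = 0.936629
Series ([0.972010] and [0.936629]): 0.972010 × 0.936629 = 0.910413
Parallel ([0.852996] and [0.910413]): 1 − (1 − 0.852996)(1 − 0.910413) = 0.9868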